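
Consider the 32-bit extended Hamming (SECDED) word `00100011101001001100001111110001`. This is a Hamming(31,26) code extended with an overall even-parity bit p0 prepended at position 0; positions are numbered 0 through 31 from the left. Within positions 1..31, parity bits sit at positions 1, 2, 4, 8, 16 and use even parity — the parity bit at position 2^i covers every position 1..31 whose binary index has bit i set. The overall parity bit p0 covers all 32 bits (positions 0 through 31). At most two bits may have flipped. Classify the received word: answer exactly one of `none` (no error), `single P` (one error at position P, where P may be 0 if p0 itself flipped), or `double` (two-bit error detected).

single 19

s1: b1⊕b3⊕b5⊕b7⊕b9⊕b11⊕b13⊕b15⊕b17⊕b19⊕b21⊕b23⊕b25⊕b27⊕b29⊕b31 = 0⊕0⊕0⊕1⊕0⊕0⊕1⊕0⊕1⊕0⊕0⊕1⊕1⊕1⊕0⊕1 = 1
s2: b2⊕b3⊕b6⊕b7⊕b10⊕b11⊕b14⊕b15⊕b18⊕b19⊕b22⊕b23⊕b26⊕b27⊕b30⊕b31 = 1⊕0⊕1⊕1⊕1⊕0⊕0⊕0⊕0⊕0⊕1⊕1⊕1⊕1⊕0⊕1 = 1
s4: b4⊕b5⊕b6⊕b7⊕b12⊕b13⊕b14⊕b15⊕b20⊕b21⊕b22⊕b23⊕b28⊕b29⊕b30⊕b31 = 0⊕0⊕1⊕1⊕0⊕1⊕0⊕0⊕0⊕0⊕1⊕1⊕0⊕0⊕0⊕1 = 0
s8: b8⊕b9⊕b10⊕b11⊕b12⊕b13⊕b14⊕b15⊕b24⊕b25⊕b26⊕b27⊕b28⊕b29⊕b30⊕b31 = 1⊕0⊕1⊕0⊕0⊕1⊕0⊕0⊕1⊕1⊕1⊕1⊕0⊕0⊕0⊕1 = 0
s16: b16⊕b17⊕b18⊕b19⊕b20⊕b21⊕b22⊕b23⊕b24⊕b25⊕b26⊕b27⊕b28⊕b29⊕b30⊕b31 = 1⊕1⊕0⊕0⊕0⊕0⊕1⊕1⊕1⊕1⊕1⊕1⊕0⊕0⊕0⊕1 = 1
Syndrome (s16...s1) = 10011 → position 19.
Overall parity (XOR of all 32 bits, including p0): 0⊕0⊕1⊕0⊕0⊕0⊕1⊕1⊕1⊕0⊕1⊕0⊕0⊕1⊕0⊕0⊕1⊕1⊕0⊕0⊕0⊕0⊕1⊕1⊕1⊕1⊕1⊕1⊕0⊕0⊕0⊕1 = 1
Overall=1, syndrome position=19 → single-bit error at position 19.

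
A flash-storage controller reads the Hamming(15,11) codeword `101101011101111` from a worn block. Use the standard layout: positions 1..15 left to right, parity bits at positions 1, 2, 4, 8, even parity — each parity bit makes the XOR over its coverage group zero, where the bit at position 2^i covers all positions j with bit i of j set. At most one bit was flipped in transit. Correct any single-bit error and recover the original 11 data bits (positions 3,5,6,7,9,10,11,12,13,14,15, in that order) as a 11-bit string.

10101111111

s1: b1⊕b3⊕b5⊕b7⊕b9⊕b11⊕b13⊕b15 = 1⊕1⊕0⊕0⊕1⊕0⊕1⊕1 = 1
s2: b2⊕b3⊕b6⊕b7⊕b10⊕b11⊕b14⊕b15 = 0⊕1⊕1⊕0⊕1⊕0⊕1⊕1 = 1
s4: b4⊕b5⊕b6⊕b7⊕b12⊕b13⊕b14⊕b15 = 1⊕0⊕1⊕0⊕1⊕1⊕1⊕1 = 0
s8: b8⊕b9⊕b10⊕b11⊕b12⊕b13⊕b14⊕b15 = 1⊕1⊕1⊕0⊕1⊕1⊕1⊕1 = 1
Syndrome (s8...s1) = 1011 → position 11.
Flip bit 11: corrected codeword = 101101011111111
Data bits at positions 3,5,6,7,9,10,11,12,13,14,15: 10101111111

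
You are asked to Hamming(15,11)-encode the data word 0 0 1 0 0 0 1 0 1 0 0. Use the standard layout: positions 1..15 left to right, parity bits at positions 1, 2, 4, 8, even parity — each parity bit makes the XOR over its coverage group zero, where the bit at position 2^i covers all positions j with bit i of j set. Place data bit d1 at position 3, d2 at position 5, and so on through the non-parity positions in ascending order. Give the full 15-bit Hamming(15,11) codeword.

Place data bits at non-power-of-two positions: b3=0, b5=0, b6=1, b7=0, b9=0, b10=0, b11=1, b12=0, b13=1, b14=0, b15=0.
p1 = XOR of data positions {3,5,7,9,11,13,15} = 0⊕0⊕0⊕0⊕1⊕1⊕0 = 0
p2 = XOR of data positions {3,6,7,10,11,14,15} = 0⊕1⊕0⊕0⊕1⊕0⊕0 = 0
p4 = XOR of data positions {5,6,7,12,13,14,15} = 0⊕1⊕0⊕0⊕1⊕0⊕0 = 0
p8 = XOR of data positions {9,10,11,12,13,14,15} = 0⊕0⊕1⊕0⊕1⊕0⊕0 = 0
Codeword b1..b15 = 000001000010100

000001000010100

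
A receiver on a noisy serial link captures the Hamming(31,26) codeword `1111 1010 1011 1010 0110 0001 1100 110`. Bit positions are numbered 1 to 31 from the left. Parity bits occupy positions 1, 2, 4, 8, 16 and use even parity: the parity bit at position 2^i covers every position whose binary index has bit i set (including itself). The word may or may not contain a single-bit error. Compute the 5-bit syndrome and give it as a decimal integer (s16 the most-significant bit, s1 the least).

s1: b1⊕b3⊕b5⊕b7⊕b9⊕b11⊕b13⊕b15⊕b17⊕b19⊕b21⊕b23⊕b25⊕b27⊕b29⊕b31 = 1⊕1⊕1⊕1⊕1⊕1⊕1⊕1⊕0⊕1⊕0⊕0⊕1⊕0⊕1⊕0 = 1
s2: b2⊕b3⊕b6⊕b7⊕b10⊕b11⊕b14⊕b15⊕b18⊕b19⊕b22⊕b23⊕b26⊕b27⊕b30⊕b31 = 1⊕1⊕0⊕1⊕0⊕1⊕0⊕1⊕1⊕1⊕0⊕0⊕1⊕0⊕1⊕0 = 1
s4: b4⊕b5⊕b6⊕b7⊕b12⊕b13⊕b14⊕b15⊕b20⊕b21⊕b22⊕b23⊕b28⊕b29⊕b30⊕b31 = 1⊕1⊕0⊕1⊕1⊕1⊕0⊕1⊕0⊕0⊕0⊕0⊕0⊕1⊕1⊕0 = 0
s8: b8⊕b9⊕b10⊕b11⊕b12⊕b13⊕b14⊕b15⊕b24⊕b25⊕b26⊕b27⊕b28⊕b29⊕b30⊕b31 = 0⊕1⊕0⊕1⊕1⊕1⊕0⊕1⊕1⊕1⊕1⊕0⊕0⊕1⊕1⊕0 = 0
s16: b16⊕b17⊕b18⊕b19⊕b20⊕b21⊕b22⊕b23⊕b24⊕b25⊕b26⊕b27⊕b28⊕b29⊕b30⊕b31 = 0⊕0⊕1⊕1⊕0⊕0⊕0⊕0⊕1⊕1⊕1⊕0⊕0⊕1⊕1⊕0 = 1
Syndrome (s16...s1) = 10011 → position 19.

19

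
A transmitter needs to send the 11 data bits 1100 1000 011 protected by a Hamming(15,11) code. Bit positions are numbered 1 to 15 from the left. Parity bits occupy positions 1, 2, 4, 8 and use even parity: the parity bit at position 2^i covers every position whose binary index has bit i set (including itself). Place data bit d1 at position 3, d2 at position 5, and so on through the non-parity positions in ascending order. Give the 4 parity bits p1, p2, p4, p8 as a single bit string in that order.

Place data bits at non-power-of-two positions: b3=1, b5=1, b6=0, b7=0, b9=1, b10=0, b11=0, b12=0, b13=0, b14=1, b15=1.
p1 = XOR of data positions {3,5,7,9,11,13,15} = 1⊕1⊕0⊕1⊕0⊕0⊕1 = 0
p2 = XOR of data positions {3,6,7,10,11,14,15} = 1⊕0⊕0⊕0⊕0⊕1⊕1 = 1
p4 = XOR of data positions {5,6,7,12,13,14,15} = 1⊕0⊕0⊕0⊕0⊕1⊕1 = 1
p8 = XOR of data positions {9,10,11,12,13,14,15} = 1⊕0⊕0⊕0⊕0⊕1⊕1 = 1
Parity bits p1,p2,p4,p8 = 0111

0111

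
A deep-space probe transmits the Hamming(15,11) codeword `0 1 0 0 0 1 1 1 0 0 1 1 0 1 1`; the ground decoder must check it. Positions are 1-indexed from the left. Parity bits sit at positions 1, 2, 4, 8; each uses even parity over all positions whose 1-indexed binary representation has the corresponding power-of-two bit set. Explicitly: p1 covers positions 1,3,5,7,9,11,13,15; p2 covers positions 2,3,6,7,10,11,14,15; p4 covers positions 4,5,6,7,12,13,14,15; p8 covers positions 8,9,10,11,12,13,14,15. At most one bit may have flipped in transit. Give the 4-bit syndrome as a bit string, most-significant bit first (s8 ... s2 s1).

1101

s1: b1⊕b3⊕b5⊕b7⊕b9⊕b11⊕b13⊕b15 = 0⊕0⊕0⊕1⊕0⊕1⊕0⊕1 = 1
s2: b2⊕b3⊕b6⊕b7⊕b10⊕b11⊕b14⊕b15 = 1⊕0⊕1⊕1⊕0⊕1⊕1⊕1 = 0
s4: b4⊕b5⊕b6⊕b7⊕b12⊕b13⊕b14⊕b15 = 0⊕0⊕1⊕1⊕1⊕0⊕1⊕1 = 1
s8: b8⊕b9⊕b10⊕b11⊕b12⊕b13⊕b14⊕b15 = 1⊕0⊕0⊕1⊕1⊕0⊕1⊕1 = 1
Syndrome (s8...s1) = 1101 → position 13.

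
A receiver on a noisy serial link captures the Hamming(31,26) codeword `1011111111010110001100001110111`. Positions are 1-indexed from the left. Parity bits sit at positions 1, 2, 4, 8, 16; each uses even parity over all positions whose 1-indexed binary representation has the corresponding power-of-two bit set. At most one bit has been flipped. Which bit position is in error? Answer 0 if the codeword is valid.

7

s1: b1⊕b3⊕b5⊕b7⊕b9⊕b11⊕b13⊕b15⊕b17⊕b19⊕b21⊕b23⊕b25⊕b27⊕b29⊕b31 = 1⊕1⊕1⊕1⊕1⊕0⊕0⊕1⊕0⊕1⊕0⊕0⊕1⊕1⊕1⊕1 = 1
s2: b2⊕b3⊕b6⊕b7⊕b10⊕b11⊕b14⊕b15⊕b18⊕b19⊕b22⊕b23⊕b26⊕b27⊕b30⊕b31 = 0⊕1⊕1⊕1⊕1⊕0⊕1⊕1⊕0⊕1⊕0⊕0⊕1⊕1⊕1⊕1 = 1
s4: b4⊕b5⊕b6⊕b7⊕b12⊕b13⊕b14⊕b15⊕b20⊕b21⊕b22⊕b23⊕b28⊕b29⊕b30⊕b31 = 1⊕1⊕1⊕1⊕1⊕0⊕1⊕1⊕1⊕0⊕0⊕0⊕0⊕1⊕1⊕1 = 1
s8: b8⊕b9⊕b10⊕b11⊕b12⊕b13⊕b14⊕b15⊕b24⊕b25⊕b26⊕b27⊕b28⊕b29⊕b30⊕b31 = 1⊕1⊕1⊕0⊕1⊕0⊕1⊕1⊕0⊕1⊕1⊕1⊕0⊕1⊕1⊕1 = 0
s16: b16⊕b17⊕b18⊕b19⊕b20⊕b21⊕b22⊕b23⊕b24⊕b25⊕b26⊕b27⊕b28⊕b29⊕b30⊕b31 = 0⊕0⊕0⊕1⊕1⊕0⊕0⊕0⊕0⊕1⊕1⊕1⊕0⊕1⊕1⊕1 = 0
Syndrome (s16...s1) = 00111 → position 7.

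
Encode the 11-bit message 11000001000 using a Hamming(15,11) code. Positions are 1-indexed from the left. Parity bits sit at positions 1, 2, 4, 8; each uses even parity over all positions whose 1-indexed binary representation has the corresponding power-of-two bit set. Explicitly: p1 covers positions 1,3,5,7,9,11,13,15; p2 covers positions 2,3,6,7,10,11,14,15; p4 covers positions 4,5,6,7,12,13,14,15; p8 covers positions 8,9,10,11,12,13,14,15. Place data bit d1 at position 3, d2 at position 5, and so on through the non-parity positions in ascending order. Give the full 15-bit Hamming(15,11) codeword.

Place data bits at non-power-of-two positions: b3=1, b5=1, b6=0, b7=0, b9=0, b10=0, b11=0, b12=1, b13=0, b14=0, b15=0.
p1 = XOR of data positions {3,5,7,9,11,13,15} = 1⊕1⊕0⊕0⊕0⊕0⊕0 = 0
p2 = XOR of data positions {3,6,7,10,11,14,15} = 1⊕0⊕0⊕0⊕0⊕0⊕0 = 1
p4 = XOR of data positions {5,6,7,12,13,14,15} = 1⊕0⊕0⊕1⊕0⊕0⊕0 = 0
p8 = XOR of data positions {9,10,11,12,13,14,15} = 0⊕0⊕0⊕1⊕0⊕0⊕0 = 1
Codeword b1..b15 = 011010010001000

011010010001000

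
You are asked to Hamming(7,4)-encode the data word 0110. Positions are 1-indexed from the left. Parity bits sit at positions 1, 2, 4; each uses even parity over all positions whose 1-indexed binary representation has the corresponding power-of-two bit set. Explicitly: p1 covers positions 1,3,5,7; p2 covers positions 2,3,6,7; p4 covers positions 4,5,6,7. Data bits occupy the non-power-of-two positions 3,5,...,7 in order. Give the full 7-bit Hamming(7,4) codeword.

Place data bits at non-power-of-two positions: b3=0, b5=1, b6=1, b7=0.
p1 = XOR of data positions {3,5,7} = 0⊕1⊕0 = 1
p2 = XOR of data positions {3,6,7} = 0⊕1⊕0 = 1
p4 = XOR of data positions {5,6,7} = 1⊕1⊕0 = 0
Codeword b1..b7 = 1100110

1100110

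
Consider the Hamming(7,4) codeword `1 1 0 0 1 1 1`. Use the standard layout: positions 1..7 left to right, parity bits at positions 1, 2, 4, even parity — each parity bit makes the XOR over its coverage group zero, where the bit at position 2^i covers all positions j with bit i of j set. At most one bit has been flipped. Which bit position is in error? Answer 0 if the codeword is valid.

s1: b1⊕b3⊕b5⊕b7 = 1⊕0⊕1⊕1 = 1
s2: b2⊕b3⊕b6⊕b7 = 1⊕0⊕1⊕1 = 1
s4: b4⊕b5⊕b6⊕b7 = 0⊕1⊕1⊕1 = 1
Syndrome (s4...s1) = 111 → position 7.

7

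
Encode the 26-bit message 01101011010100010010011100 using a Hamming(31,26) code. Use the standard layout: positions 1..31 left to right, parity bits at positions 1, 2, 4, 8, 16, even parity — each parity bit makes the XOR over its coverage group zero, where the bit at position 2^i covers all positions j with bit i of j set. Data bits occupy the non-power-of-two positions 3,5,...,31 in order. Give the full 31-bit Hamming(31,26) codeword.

Place data bits at non-power-of-two positions: b3=0, b5=1, b6=1, b7=0, b9=1, b10=0, b11=1, b12=1, b13=0, b14=1, b15=0, b17=1, b18=0, b19=0, b20=0, b21=1, b22=0, b23=0, b24=1, b25=0, b26=0, b27=1, b28=1, b29=1, b30=0, b31=0.
p1 = XOR of data positions {3,5,7,9,11,13,15,17,19,21,23,25,27,29,31} = 0⊕1⊕0⊕1⊕1⊕0⊕0⊕1⊕0⊕1⊕0⊕0⊕1⊕1⊕0 = 1
p2 = XOR of data positions {3,6,7,10,11,14,15,18,19,22,23,26,27,30,31} = 0⊕1⊕0⊕0⊕1⊕1⊕0⊕0⊕0⊕0⊕0⊕0⊕1⊕0⊕0 = 0
p4 = XOR of data positions {5,6,7,12,13,14,15,20,21,22,23,28,29,30,31} = 1⊕1⊕0⊕1⊕0⊕1⊕0⊕0⊕1⊕0⊕0⊕1⊕1⊕0⊕0 = 1
p8 = XOR of data positions {9,10,11,12,13,14,15,24,25,26,27,28,29,30,31} = 1⊕0⊕1⊕1⊕0⊕1⊕0⊕1⊕0⊕0⊕1⊕1⊕1⊕0⊕0 = 0
p16 = XOR of data positions {17,18,19,20,21,22,23,24,25,26,27,28,29,30,31} = 1⊕0⊕0⊕0⊕1⊕0⊕0⊕1⊕0⊕0⊕1⊕1⊕1⊕0⊕0 = 0
Codeword b1..b31 = 1001110010110100100010010011100

1001110010110100100010010011100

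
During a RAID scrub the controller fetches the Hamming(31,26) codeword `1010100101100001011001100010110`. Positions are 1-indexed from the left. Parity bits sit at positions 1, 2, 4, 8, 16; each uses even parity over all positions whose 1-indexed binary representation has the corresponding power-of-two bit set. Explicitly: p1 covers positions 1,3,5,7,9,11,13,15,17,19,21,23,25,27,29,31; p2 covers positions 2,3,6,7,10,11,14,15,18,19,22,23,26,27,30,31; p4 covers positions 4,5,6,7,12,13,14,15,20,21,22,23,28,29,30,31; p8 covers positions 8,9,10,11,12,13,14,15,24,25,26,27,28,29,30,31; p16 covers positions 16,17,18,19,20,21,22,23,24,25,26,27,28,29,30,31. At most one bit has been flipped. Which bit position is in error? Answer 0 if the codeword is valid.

s1: b1⊕b3⊕b5⊕b7⊕b9⊕b11⊕b13⊕b15⊕b17⊕b19⊕b21⊕b23⊕b25⊕b27⊕b29⊕b31 = 1⊕1⊕1⊕0⊕0⊕1⊕0⊕0⊕0⊕1⊕0⊕1⊕0⊕1⊕1⊕0 = 0
s2: b2⊕b3⊕b6⊕b7⊕b10⊕b11⊕b14⊕b15⊕b18⊕b19⊕b22⊕b23⊕b26⊕b27⊕b30⊕b31 = 0⊕1⊕0⊕0⊕1⊕1⊕0⊕0⊕1⊕1⊕1⊕1⊕0⊕1⊕1⊕0 = 1
s4: b4⊕b5⊕b6⊕b7⊕b12⊕b13⊕b14⊕b15⊕b20⊕b21⊕b22⊕b23⊕b28⊕b29⊕b30⊕b31 = 0⊕1⊕0⊕0⊕0⊕0⊕0⊕0⊕0⊕0⊕1⊕1⊕0⊕1⊕1⊕0 = 1
s8: b8⊕b9⊕b10⊕b11⊕b12⊕b13⊕b14⊕b15⊕b24⊕b25⊕b26⊕b27⊕b28⊕b29⊕b30⊕b31 = 1⊕0⊕1⊕1⊕0⊕0⊕0⊕0⊕0⊕0⊕0⊕1⊕0⊕1⊕1⊕0 = 0
s16: b16⊕b17⊕b18⊕b19⊕b20⊕b21⊕b22⊕b23⊕b24⊕b25⊕b26⊕b27⊕b28⊕b29⊕b30⊕b31 = 1⊕0⊕1⊕1⊕0⊕0⊕1⊕1⊕0⊕0⊕0⊕1⊕0⊕1⊕1⊕0 = 0
Syndrome (s16...s1) = 00110 → position 6.

6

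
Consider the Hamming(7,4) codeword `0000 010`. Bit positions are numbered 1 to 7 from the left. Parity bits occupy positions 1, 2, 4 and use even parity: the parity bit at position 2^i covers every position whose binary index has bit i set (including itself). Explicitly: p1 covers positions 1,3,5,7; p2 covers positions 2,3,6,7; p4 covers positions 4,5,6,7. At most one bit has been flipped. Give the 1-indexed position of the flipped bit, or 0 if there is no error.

s1: b1⊕b3⊕b5⊕b7 = 0⊕0⊕0⊕0 = 0
s2: b2⊕b3⊕b6⊕b7 = 0⊕0⊕1⊕0 = 1
s4: b4⊕b5⊕b6⊕b7 = 0⊕0⊕1⊕0 = 1
Syndrome (s4...s1) = 110 → position 6.

6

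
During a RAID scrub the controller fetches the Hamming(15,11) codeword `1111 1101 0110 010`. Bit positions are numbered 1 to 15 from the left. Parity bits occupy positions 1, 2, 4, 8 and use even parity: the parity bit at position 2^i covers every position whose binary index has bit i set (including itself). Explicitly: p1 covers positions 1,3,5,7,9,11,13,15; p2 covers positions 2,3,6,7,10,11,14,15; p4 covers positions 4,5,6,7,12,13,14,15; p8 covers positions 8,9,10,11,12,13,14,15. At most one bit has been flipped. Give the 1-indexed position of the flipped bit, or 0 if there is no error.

0

s1: b1⊕b3⊕b5⊕b7⊕b9⊕b11⊕b13⊕b15 = 1⊕1⊕1⊕0⊕0⊕1⊕0⊕0 = 0
s2: b2⊕b3⊕b6⊕b7⊕b10⊕b11⊕b14⊕b15 = 1⊕1⊕1⊕0⊕1⊕1⊕1⊕0 = 0
s4: b4⊕b5⊕b6⊕b7⊕b12⊕b13⊕b14⊕b15 = 1⊕1⊕1⊕0⊕0⊕0⊕1⊕0 = 0
s8: b8⊕b9⊕b10⊕b11⊕b12⊕b13⊕b14⊕b15 = 1⊕0⊕1⊕1⊕0⊕0⊕1⊕0 = 0
Syndrome (s8...s1) = 0000 → position 0 (no error).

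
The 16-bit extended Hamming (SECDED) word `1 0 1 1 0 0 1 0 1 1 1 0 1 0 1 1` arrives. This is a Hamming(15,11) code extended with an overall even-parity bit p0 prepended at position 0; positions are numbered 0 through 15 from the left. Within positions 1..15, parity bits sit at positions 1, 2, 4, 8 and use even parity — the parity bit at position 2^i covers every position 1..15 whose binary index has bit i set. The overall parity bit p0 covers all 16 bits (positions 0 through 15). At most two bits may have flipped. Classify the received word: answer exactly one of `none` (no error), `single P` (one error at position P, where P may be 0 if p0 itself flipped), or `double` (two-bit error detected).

s1: b1⊕b3⊕b5⊕b7⊕b9⊕b11⊕b13⊕b15 = 0⊕1⊕0⊕0⊕1⊕0⊕0⊕1 = 1
s2: b2⊕b3⊕b6⊕b7⊕b10⊕b11⊕b14⊕b15 = 1⊕1⊕1⊕0⊕1⊕0⊕1⊕1 = 0
s4: b4⊕b5⊕b6⊕b7⊕b12⊕b13⊕b14⊕b15 = 0⊕0⊕1⊕0⊕1⊕0⊕1⊕1 = 0
s8: b8⊕b9⊕b10⊕b11⊕b12⊕b13⊕b14⊕b15 = 1⊕1⊕1⊕0⊕1⊕0⊕1⊕1 = 0
Syndrome (s8...s1) = 0001 → position 1.
Overall parity (XOR of all 16 bits, including p0): 1⊕0⊕1⊕1⊕0⊕0⊕1⊕0⊕1⊕1⊕1⊕0⊕1⊕0⊕1⊕1 = 0
Overall=0, syndrome position=1 → double-bit error detected (uncorrectable).

double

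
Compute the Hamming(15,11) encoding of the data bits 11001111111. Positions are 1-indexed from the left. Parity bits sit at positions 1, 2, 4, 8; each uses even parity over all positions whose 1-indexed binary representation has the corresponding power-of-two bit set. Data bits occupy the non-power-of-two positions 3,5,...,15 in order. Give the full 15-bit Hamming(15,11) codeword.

Place data bits at non-power-of-two positions: b3=1, b5=1, b6=0, b7=0, b9=1, b10=1, b11=1, b12=1, b13=1, b14=1, b15=1.
p1 = XOR of data positions {3,5,7,9,11,13,15} = 1⊕1⊕0⊕1⊕1⊕1⊕1 = 0
p2 = XOR of data positions {3,6,7,10,11,14,15} = 1⊕0⊕0⊕1⊕1⊕1⊕1 = 1
p4 = XOR of data positions {5,6,7,12,13,14,15} = 1⊕0⊕0⊕1⊕1⊕1⊕1 = 1
p8 = XOR of data positions {9,10,11,12,13,14,15} = 1⊕1⊕1⊕1⊕1⊕1⊕1 = 1
Codeword b1..b15 = 011110011111111

011110011111111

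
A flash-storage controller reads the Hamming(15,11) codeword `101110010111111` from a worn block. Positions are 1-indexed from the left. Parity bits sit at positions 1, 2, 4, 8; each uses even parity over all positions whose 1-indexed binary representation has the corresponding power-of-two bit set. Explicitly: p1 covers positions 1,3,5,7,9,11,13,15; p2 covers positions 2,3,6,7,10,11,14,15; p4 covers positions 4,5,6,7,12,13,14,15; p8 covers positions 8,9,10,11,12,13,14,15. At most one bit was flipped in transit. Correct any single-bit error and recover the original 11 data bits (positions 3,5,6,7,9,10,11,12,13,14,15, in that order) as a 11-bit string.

11000011111

s1: b1⊕b3⊕b5⊕b7⊕b9⊕b11⊕b13⊕b15 = 1⊕1⊕1⊕0⊕0⊕1⊕1⊕1 = 0
s2: b2⊕b3⊕b6⊕b7⊕b10⊕b11⊕b14⊕b15 = 0⊕1⊕0⊕0⊕1⊕1⊕1⊕1 = 1
s4: b4⊕b5⊕b6⊕b7⊕b12⊕b13⊕b14⊕b15 = 1⊕1⊕0⊕0⊕1⊕1⊕1⊕1 = 0
s8: b8⊕b9⊕b10⊕b11⊕b12⊕b13⊕b14⊕b15 = 1⊕0⊕1⊕1⊕1⊕1⊕1⊕1 = 1
Syndrome (s8...s1) = 1010 → position 10.
Flip bit 10: corrected codeword = 101110010011111
Data bits at positions 3,5,6,7,9,10,11,12,13,14,15: 11000011111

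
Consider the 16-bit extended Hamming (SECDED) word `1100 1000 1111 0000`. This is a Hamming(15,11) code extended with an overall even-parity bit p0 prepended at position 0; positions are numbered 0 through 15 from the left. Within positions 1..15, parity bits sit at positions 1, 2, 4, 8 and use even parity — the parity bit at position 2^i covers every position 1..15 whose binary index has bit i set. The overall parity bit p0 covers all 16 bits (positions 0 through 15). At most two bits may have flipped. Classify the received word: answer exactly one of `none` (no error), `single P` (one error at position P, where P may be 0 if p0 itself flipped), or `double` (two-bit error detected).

s1: b1⊕b3⊕b5⊕b7⊕b9⊕b11⊕b13⊕b15 = 1⊕0⊕0⊕0⊕1⊕1⊕0⊕0 = 1
s2: b2⊕b3⊕b6⊕b7⊕b10⊕b11⊕b14⊕b15 = 0⊕0⊕0⊕0⊕1⊕1⊕0⊕0 = 0
s4: b4⊕b5⊕b6⊕b7⊕b12⊕b13⊕b14⊕b15 = 1⊕0⊕0⊕0⊕0⊕0⊕0⊕0 = 1
s8: b8⊕b9⊕b10⊕b11⊕b12⊕b13⊕b14⊕b15 = 1⊕1⊕1⊕1⊕0⊕0⊕0⊕0 = 0
Syndrome (s8...s1) = 0101 → position 5.
Overall parity (XOR of all 16 bits, including p0): 1⊕1⊕0⊕0⊕1⊕0⊕0⊕0⊕1⊕1⊕1⊕1⊕0⊕0⊕0⊕0 = 1
Overall=1, syndrome position=5 → single-bit error at position 5.

single 5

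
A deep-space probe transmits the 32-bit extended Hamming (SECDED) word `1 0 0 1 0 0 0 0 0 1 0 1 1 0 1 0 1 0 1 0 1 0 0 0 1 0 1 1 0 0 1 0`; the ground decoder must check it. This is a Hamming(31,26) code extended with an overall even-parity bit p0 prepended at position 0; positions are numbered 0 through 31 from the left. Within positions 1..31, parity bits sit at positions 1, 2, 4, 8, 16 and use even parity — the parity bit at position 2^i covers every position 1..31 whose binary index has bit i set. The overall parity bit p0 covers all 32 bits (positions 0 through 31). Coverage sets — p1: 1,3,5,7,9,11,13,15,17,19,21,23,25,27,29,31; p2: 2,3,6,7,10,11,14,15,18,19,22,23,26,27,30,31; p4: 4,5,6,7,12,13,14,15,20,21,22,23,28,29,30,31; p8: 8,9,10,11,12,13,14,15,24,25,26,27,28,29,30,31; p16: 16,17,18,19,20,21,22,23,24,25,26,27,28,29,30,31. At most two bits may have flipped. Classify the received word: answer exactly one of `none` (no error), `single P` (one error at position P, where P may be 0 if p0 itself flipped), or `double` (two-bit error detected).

single 18

s1: b1⊕b3⊕b5⊕b7⊕b9⊕b11⊕b13⊕b15⊕b17⊕b19⊕b21⊕b23⊕b25⊕b27⊕b29⊕b31 = 0⊕1⊕0⊕0⊕1⊕1⊕0⊕0⊕0⊕0⊕0⊕0⊕0⊕1⊕0⊕0 = 0
s2: b2⊕b3⊕b6⊕b7⊕b10⊕b11⊕b14⊕b15⊕b18⊕b19⊕b22⊕b23⊕b26⊕b27⊕b30⊕b31 = 0⊕1⊕0⊕0⊕0⊕1⊕1⊕0⊕1⊕0⊕0⊕0⊕1⊕1⊕1⊕0 = 1
s4: b4⊕b5⊕b6⊕b7⊕b12⊕b13⊕b14⊕b15⊕b20⊕b21⊕b22⊕b23⊕b28⊕b29⊕b30⊕b31 = 0⊕0⊕0⊕0⊕1⊕0⊕1⊕0⊕1⊕0⊕0⊕0⊕0⊕0⊕1⊕0 = 0
s8: b8⊕b9⊕b10⊕b11⊕b12⊕b13⊕b14⊕b15⊕b24⊕b25⊕b26⊕b27⊕b28⊕b29⊕b30⊕b31 = 0⊕1⊕0⊕1⊕1⊕0⊕1⊕0⊕1⊕0⊕1⊕1⊕0⊕0⊕1⊕0 = 0
s16: b16⊕b17⊕b18⊕b19⊕b20⊕b21⊕b22⊕b23⊕b24⊕b25⊕b26⊕b27⊕b28⊕b29⊕b30⊕b31 = 1⊕0⊕1⊕0⊕1⊕0⊕0⊕0⊕1⊕0⊕1⊕1⊕0⊕0⊕1⊕0 = 1
Syndrome (s16...s1) = 10010 → position 18.
Overall parity (XOR of all 32 bits, including p0): 1⊕0⊕0⊕1⊕0⊕0⊕0⊕0⊕0⊕1⊕0⊕1⊕1⊕0⊕1⊕0⊕1⊕0⊕1⊕0⊕1⊕0⊕0⊕0⊕1⊕0⊕1⊕1⊕0⊕0⊕1⊕0 = 1
Overall=1, syndrome position=18 → single-bit error at position 18.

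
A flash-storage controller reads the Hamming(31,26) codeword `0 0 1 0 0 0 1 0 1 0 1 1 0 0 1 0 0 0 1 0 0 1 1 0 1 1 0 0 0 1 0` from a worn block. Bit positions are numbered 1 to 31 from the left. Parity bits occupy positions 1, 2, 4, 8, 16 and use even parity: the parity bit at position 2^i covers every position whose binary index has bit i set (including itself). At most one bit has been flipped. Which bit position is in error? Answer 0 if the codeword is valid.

s1: b1⊕b3⊕b5⊕b7⊕b9⊕b11⊕b13⊕b15⊕b17⊕b19⊕b21⊕b23⊕b25⊕b27⊕b29⊕b31 = 0⊕1⊕0⊕1⊕1⊕1⊕0⊕1⊕0⊕1⊕0⊕1⊕1⊕0⊕0⊕0 = 0
s2: b2⊕b3⊕b6⊕b7⊕b10⊕b11⊕b14⊕b15⊕b18⊕b19⊕b22⊕b23⊕b26⊕b27⊕b30⊕b31 = 0⊕1⊕0⊕1⊕0⊕1⊕0⊕1⊕0⊕1⊕1⊕1⊕1⊕0⊕1⊕0 = 1
s4: b4⊕b5⊕b6⊕b7⊕b12⊕b13⊕b14⊕b15⊕b20⊕b21⊕b22⊕b23⊕b28⊕b29⊕b30⊕b31 = 0⊕0⊕0⊕1⊕1⊕0⊕0⊕1⊕0⊕0⊕1⊕1⊕0⊕0⊕1⊕0 = 0
s8: b8⊕b9⊕b10⊕b11⊕b12⊕b13⊕b14⊕b15⊕b24⊕b25⊕b26⊕b27⊕b28⊕b29⊕b30⊕b31 = 0⊕1⊕0⊕1⊕1⊕0⊕0⊕1⊕0⊕1⊕1⊕0⊕0⊕0⊕1⊕0 = 1
s16: b16⊕b17⊕b18⊕b19⊕b20⊕b21⊕b22⊕b23⊕b24⊕b25⊕b26⊕b27⊕b28⊕b29⊕b30⊕b31 = 0⊕0⊕0⊕1⊕0⊕0⊕1⊕1⊕0⊕1⊕1⊕0⊕0⊕0⊕1⊕0 = 0
Syndrome (s16...s1) = 01010 → position 10.

10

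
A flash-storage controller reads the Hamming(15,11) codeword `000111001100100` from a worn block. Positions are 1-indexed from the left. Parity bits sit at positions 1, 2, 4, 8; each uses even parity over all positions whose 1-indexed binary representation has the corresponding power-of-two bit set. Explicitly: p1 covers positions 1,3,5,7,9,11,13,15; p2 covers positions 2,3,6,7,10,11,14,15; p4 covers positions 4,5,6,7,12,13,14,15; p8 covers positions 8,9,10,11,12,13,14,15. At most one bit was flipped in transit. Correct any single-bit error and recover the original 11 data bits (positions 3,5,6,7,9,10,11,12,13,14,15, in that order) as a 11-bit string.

01100100100

s1: b1⊕b3⊕b5⊕b7⊕b9⊕b11⊕b13⊕b15 = 0⊕0⊕1⊕0⊕1⊕0⊕1⊕0 = 1
s2: b2⊕b3⊕b6⊕b7⊕b10⊕b11⊕b14⊕b15 = 0⊕0⊕1⊕0⊕1⊕0⊕0⊕0 = 0
s4: b4⊕b5⊕b6⊕b7⊕b12⊕b13⊕b14⊕b15 = 1⊕1⊕1⊕0⊕0⊕1⊕0⊕0 = 0
s8: b8⊕b9⊕b10⊕b11⊕b12⊕b13⊕b14⊕b15 = 0⊕1⊕1⊕0⊕0⊕1⊕0⊕0 = 1
Syndrome (s8...s1) = 1001 → position 9.
Flip bit 9: corrected codeword = 000111000100100
Data bits at positions 3,5,6,7,9,10,11,12,13,14,15: 01100100100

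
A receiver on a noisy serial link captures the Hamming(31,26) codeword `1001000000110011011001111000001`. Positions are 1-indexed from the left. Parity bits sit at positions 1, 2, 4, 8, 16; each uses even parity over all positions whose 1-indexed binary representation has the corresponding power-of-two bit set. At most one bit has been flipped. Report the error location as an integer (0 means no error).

s1: b1⊕b3⊕b5⊕b7⊕b9⊕b11⊕b13⊕b15⊕b17⊕b19⊕b21⊕b23⊕b25⊕b27⊕b29⊕b31 = 1⊕0⊕0⊕0⊕0⊕1⊕0⊕1⊕0⊕1⊕0⊕1⊕1⊕0⊕0⊕1 = 1
s2: b2⊕b3⊕b6⊕b7⊕b10⊕b11⊕b14⊕b15⊕b18⊕b19⊕b22⊕b23⊕b26⊕b27⊕b30⊕b31 = 0⊕0⊕0⊕0⊕0⊕1⊕0⊕1⊕1⊕1⊕1⊕1⊕0⊕0⊕0⊕1 = 1
s4: b4⊕b5⊕b6⊕b7⊕b12⊕b13⊕b14⊕b15⊕b20⊕b21⊕b22⊕b23⊕b28⊕b29⊕b30⊕b31 = 1⊕0⊕0⊕0⊕1⊕0⊕0⊕1⊕0⊕0⊕1⊕1⊕0⊕0⊕0⊕1 = 0
s8: b8⊕b9⊕b10⊕b11⊕b12⊕b13⊕b14⊕b15⊕b24⊕b25⊕b26⊕b27⊕b28⊕b29⊕b30⊕b31 = 0⊕0⊕0⊕1⊕1⊕0⊕0⊕1⊕1⊕1⊕0⊕0⊕0⊕0⊕0⊕1 = 0
s16: b16⊕b17⊕b18⊕b19⊕b20⊕b21⊕b22⊕b23⊕b24⊕b25⊕b26⊕b27⊕b28⊕b29⊕b30⊕b31 = 1⊕0⊕1⊕1⊕0⊕0⊕1⊕1⊕1⊕1⊕0⊕0⊕0⊕0⊕0⊕1 = 0
Syndrome (s16...s1) = 00011 → position 3.

3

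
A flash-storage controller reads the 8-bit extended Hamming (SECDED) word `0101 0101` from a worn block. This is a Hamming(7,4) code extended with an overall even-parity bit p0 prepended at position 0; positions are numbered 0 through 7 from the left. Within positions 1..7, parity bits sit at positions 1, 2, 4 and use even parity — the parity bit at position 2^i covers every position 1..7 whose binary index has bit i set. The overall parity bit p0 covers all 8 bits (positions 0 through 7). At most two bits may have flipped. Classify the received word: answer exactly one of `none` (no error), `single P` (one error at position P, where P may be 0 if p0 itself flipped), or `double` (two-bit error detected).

s1: b1⊕b3⊕b5⊕b7 = 1⊕1⊕1⊕1 = 0
s2: b2⊕b3⊕b6⊕b7 = 0⊕1⊕0⊕1 = 0
s4: b4⊕b5⊕b6⊕b7 = 0⊕1⊕0⊕1 = 0
Syndrome (s4...s1) = 000 → position 0 (no error).
Overall parity (XOR of all 8 bits, including p0): 0⊕1⊕0⊕1⊕0⊕1⊕0⊕1 = 0
Overall=0, syndrome position=0 → no error.

none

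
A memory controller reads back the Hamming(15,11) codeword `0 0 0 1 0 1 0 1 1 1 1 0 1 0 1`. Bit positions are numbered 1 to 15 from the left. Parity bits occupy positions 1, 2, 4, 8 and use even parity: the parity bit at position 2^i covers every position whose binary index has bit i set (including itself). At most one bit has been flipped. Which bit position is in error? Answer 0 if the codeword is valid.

0

s1: b1⊕b3⊕b5⊕b7⊕b9⊕b11⊕b13⊕b15 = 0⊕0⊕0⊕0⊕1⊕1⊕1⊕1 = 0
s2: b2⊕b3⊕b6⊕b7⊕b10⊕b11⊕b14⊕b15 = 0⊕0⊕1⊕0⊕1⊕1⊕0⊕1 = 0
s4: b4⊕b5⊕b6⊕b7⊕b12⊕b13⊕b14⊕b15 = 1⊕0⊕1⊕0⊕0⊕1⊕0⊕1 = 0
s8: b8⊕b9⊕b10⊕b11⊕b12⊕b13⊕b14⊕b15 = 1⊕1⊕1⊕1⊕0⊕1⊕0⊕1 = 0
Syndrome (s8...s1) = 0000 → position 0 (no error).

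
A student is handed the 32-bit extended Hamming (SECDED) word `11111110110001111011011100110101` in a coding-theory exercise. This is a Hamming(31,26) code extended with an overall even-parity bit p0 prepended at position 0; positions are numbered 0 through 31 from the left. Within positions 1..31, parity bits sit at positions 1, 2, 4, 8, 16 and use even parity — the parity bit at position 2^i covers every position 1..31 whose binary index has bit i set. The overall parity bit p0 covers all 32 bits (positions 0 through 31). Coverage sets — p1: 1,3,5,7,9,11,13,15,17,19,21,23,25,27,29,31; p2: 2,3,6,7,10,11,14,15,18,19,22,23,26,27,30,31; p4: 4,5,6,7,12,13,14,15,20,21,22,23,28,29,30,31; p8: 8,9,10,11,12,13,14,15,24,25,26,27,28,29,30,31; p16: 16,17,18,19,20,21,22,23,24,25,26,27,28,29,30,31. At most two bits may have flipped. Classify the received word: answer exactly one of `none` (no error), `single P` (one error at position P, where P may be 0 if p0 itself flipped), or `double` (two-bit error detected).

double

s1: b1⊕b3⊕b5⊕b7⊕b9⊕b11⊕b13⊕b15⊕b17⊕b19⊕b21⊕b23⊕b25⊕b27⊕b29⊕b31 = 1⊕1⊕1⊕0⊕1⊕0⊕1⊕1⊕0⊕1⊕1⊕1⊕0⊕1⊕1⊕1 = 0
s2: b2⊕b3⊕b6⊕b7⊕b10⊕b11⊕b14⊕b15⊕b18⊕b19⊕b22⊕b23⊕b26⊕b27⊕b30⊕b31 = 1⊕1⊕1⊕0⊕0⊕0⊕1⊕1⊕1⊕1⊕1⊕1⊕1⊕1⊕0⊕1 = 0
s4: b4⊕b5⊕b6⊕b7⊕b12⊕b13⊕b14⊕b15⊕b20⊕b21⊕b22⊕b23⊕b28⊕b29⊕b30⊕b31 = 1⊕1⊕1⊕0⊕0⊕1⊕1⊕1⊕0⊕1⊕1⊕1⊕0⊕1⊕0⊕1 = 1
s8: b8⊕b9⊕b10⊕b11⊕b12⊕b13⊕b14⊕b15⊕b24⊕b25⊕b26⊕b27⊕b28⊕b29⊕b30⊕b31 = 1⊕1⊕0⊕0⊕0⊕1⊕1⊕1⊕0⊕0⊕1⊕1⊕0⊕1⊕0⊕1 = 1
s16: b16⊕b17⊕b18⊕b19⊕b20⊕b21⊕b22⊕b23⊕b24⊕b25⊕b26⊕b27⊕b28⊕b29⊕b30⊕b31 = 1⊕0⊕1⊕1⊕0⊕1⊕1⊕1⊕0⊕0⊕1⊕1⊕0⊕1⊕0⊕1 = 0
Syndrome (s16...s1) = 01100 → position 12.
Overall parity (XOR of all 32 bits, including p0): 1⊕1⊕1⊕1⊕1⊕1⊕1⊕0⊕1⊕1⊕0⊕0⊕0⊕1⊕1⊕1⊕1⊕0⊕1⊕1⊕0⊕1⊕1⊕1⊕0⊕0⊕1⊕1⊕0⊕1⊕0⊕1 = 0
Overall=0, syndrome position=12 → double-bit error detected (uncorrectable).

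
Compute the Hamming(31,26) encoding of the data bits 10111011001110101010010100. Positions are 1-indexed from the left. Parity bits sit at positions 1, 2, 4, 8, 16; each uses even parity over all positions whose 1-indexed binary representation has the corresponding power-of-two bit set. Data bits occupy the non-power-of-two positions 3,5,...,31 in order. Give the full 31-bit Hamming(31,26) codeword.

0011011110110011110101010010100

Place data bits at non-power-of-two positions: b3=1, b5=0, b6=1, b7=1, b9=1, b10=0, b11=1, b12=1, b13=0, b14=0, b15=1, b17=1, b18=1, b19=0, b20=1, b21=0, b22=1, b23=0, b24=1, b25=0, b26=0, b27=1, b28=0, b29=1, b30=0, b31=0.
p1 = XOR of data positions {3,5,7,9,11,13,15,17,19,21,23,25,27,29,31} = 1⊕0⊕1⊕1⊕1⊕0⊕1⊕1⊕0⊕0⊕0⊕0⊕1⊕1⊕0 = 0
p2 = XOR of data positions {3,6,7,10,11,14,15,18,19,22,23,26,27,30,31} = 1⊕1⊕1⊕0⊕1⊕0⊕1⊕1⊕0⊕1⊕0⊕0⊕1⊕0⊕0 = 0
p4 = XOR of data positions {5,6,7,12,13,14,15,20,21,22,23,28,29,30,31} = 0⊕1⊕1⊕1⊕0⊕0⊕1⊕1⊕0⊕1⊕0⊕0⊕1⊕0⊕0 = 1
p8 = XOR of data positions {9,10,11,12,13,14,15,24,25,26,27,28,29,30,31} = 1⊕0⊕1⊕1⊕0⊕0⊕1⊕1⊕0⊕0⊕1⊕0⊕1⊕0⊕0 = 1
p16 = XOR of data positions {17,18,19,20,21,22,23,24,25,26,27,28,29,30,31} = 1⊕1⊕0⊕1⊕0⊕1⊕0⊕1⊕0⊕0⊕1⊕0⊕1⊕0⊕0 = 1
Codeword b1..b31 = 0011011110110011110101010010100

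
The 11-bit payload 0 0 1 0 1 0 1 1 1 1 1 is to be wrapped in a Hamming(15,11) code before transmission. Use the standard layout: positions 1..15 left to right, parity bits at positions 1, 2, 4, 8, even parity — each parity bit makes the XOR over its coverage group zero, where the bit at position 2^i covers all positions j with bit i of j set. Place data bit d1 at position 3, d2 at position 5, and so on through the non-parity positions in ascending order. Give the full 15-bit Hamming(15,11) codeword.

Place data bits at non-power-of-two positions: b3=0, b5=0, b6=1, b7=0, b9=1, b10=0, b11=1, b12=1, b13=1, b14=1, b15=1.
p1 = XOR of data positions {3,5,7,9,11,13,15} = 0⊕0⊕0⊕1⊕1⊕1⊕1 = 0
p2 = XOR of data positions {3,6,7,10,11,14,15} = 0⊕1⊕0⊕0⊕1⊕1⊕1 = 0
p4 = XOR of data positions {5,6,7,12,13,14,15} = 0⊕1⊕0⊕1⊕1⊕1⊕1 = 1
p8 = XOR of data positions {9,10,11,12,13,14,15} = 1⊕0⊕1⊕1⊕1⊕1⊕1 = 0
Codeword b1..b15 = 000101001011111

000101001011111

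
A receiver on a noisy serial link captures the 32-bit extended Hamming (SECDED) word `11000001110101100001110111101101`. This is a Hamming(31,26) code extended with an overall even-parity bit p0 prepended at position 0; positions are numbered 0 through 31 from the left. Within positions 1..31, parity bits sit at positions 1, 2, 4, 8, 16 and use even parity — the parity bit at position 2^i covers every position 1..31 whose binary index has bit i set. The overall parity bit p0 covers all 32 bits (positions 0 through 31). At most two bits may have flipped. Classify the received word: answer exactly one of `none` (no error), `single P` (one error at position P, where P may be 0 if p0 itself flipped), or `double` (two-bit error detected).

s1: b1⊕b3⊕b5⊕b7⊕b9⊕b11⊕b13⊕b15⊕b17⊕b19⊕b21⊕b23⊕b25⊕b27⊕b29⊕b31 = 1⊕0⊕0⊕1⊕1⊕1⊕1⊕0⊕0⊕1⊕1⊕1⊕1⊕0⊕1⊕1 = 1
s2: b2⊕b3⊕b6⊕b7⊕b10⊕b11⊕b14⊕b15⊕b18⊕b19⊕b22⊕b23⊕b26⊕b27⊕b30⊕b31 = 0⊕0⊕0⊕1⊕0⊕1⊕1⊕0⊕0⊕1⊕0⊕1⊕1⊕0⊕0⊕1 = 1
s4: b4⊕b5⊕b6⊕b7⊕b12⊕b13⊕b14⊕b15⊕b20⊕b21⊕b22⊕b23⊕b28⊕b29⊕b30⊕b31 = 0⊕0⊕0⊕1⊕0⊕1⊕1⊕0⊕1⊕1⊕0⊕1⊕1⊕1⊕0⊕1 = 1
s8: b8⊕b9⊕b10⊕b11⊕b12⊕b13⊕b14⊕b15⊕b24⊕b25⊕b26⊕b27⊕b28⊕b29⊕b30⊕b31 = 1⊕1⊕0⊕1⊕0⊕1⊕1⊕0⊕1⊕1⊕1⊕0⊕1⊕1⊕0⊕1 = 1
s16: b16⊕b17⊕b18⊕b19⊕b20⊕b21⊕b22⊕b23⊕b24⊕b25⊕b26⊕b27⊕b28⊕b29⊕b30⊕b31 = 0⊕0⊕0⊕1⊕1⊕1⊕0⊕1⊕1⊕1⊕1⊕0⊕1⊕1⊕0⊕1 = 0
Syndrome (s16...s1) = 01111 → position 15.
Overall parity (XOR of all 32 bits, including p0): 1⊕1⊕0⊕0⊕0⊕0⊕0⊕1⊕1⊕1⊕0⊕1⊕0⊕1⊕1⊕0⊕0⊕0⊕0⊕1⊕1⊕1⊕0⊕1⊕1⊕1⊕1⊕0⊕1⊕1⊕0⊕1 = 0
Overall=0, syndrome position=15 → double-bit error detected (uncorrectable).

double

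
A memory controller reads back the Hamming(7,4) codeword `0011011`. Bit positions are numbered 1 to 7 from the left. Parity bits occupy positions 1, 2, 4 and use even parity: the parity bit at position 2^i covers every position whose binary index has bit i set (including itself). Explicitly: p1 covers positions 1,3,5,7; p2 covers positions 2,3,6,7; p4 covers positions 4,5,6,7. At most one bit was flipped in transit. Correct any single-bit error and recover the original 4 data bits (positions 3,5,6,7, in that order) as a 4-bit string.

1001

s1: b1⊕b3⊕b5⊕b7 = 0⊕1⊕0⊕1 = 0
s2: b2⊕b3⊕b6⊕b7 = 0⊕1⊕1⊕1 = 1
s4: b4⊕b5⊕b6⊕b7 = 1⊕0⊕1⊕1 = 1
Syndrome (s4...s1) = 110 → position 6.
Flip bit 6: corrected codeword = 0011001
Data bits at positions 3,5,6,7: 1001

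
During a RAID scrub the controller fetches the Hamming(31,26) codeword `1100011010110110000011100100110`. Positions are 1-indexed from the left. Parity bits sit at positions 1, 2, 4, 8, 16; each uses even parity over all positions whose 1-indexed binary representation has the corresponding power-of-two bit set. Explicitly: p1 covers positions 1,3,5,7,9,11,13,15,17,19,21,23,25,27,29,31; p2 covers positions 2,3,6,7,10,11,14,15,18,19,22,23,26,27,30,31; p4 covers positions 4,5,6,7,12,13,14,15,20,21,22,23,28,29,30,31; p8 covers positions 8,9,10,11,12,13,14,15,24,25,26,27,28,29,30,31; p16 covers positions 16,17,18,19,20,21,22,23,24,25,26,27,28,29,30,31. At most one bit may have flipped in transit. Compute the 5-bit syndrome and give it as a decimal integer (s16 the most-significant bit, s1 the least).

s1: b1⊕b3⊕b5⊕b7⊕b9⊕b11⊕b13⊕b15⊕b17⊕b19⊕b21⊕b23⊕b25⊕b27⊕b29⊕b31 = 1⊕0⊕0⊕1⊕1⊕1⊕0⊕1⊕0⊕0⊕1⊕1⊕0⊕0⊕1⊕0 = 0
s2: b2⊕b3⊕b6⊕b7⊕b10⊕b11⊕b14⊕b15⊕b18⊕b19⊕b22⊕b23⊕b26⊕b27⊕b30⊕b31 = 1⊕0⊕1⊕1⊕0⊕1⊕1⊕1⊕0⊕0⊕1⊕1⊕1⊕0⊕1⊕0 = 0
s4: b4⊕b5⊕b6⊕b7⊕b12⊕b13⊕b14⊕b15⊕b20⊕b21⊕b22⊕b23⊕b28⊕b29⊕b30⊕b31 = 0⊕0⊕1⊕1⊕1⊕0⊕1⊕1⊕0⊕1⊕1⊕1⊕0⊕1⊕1⊕0 = 0
s8: b8⊕b9⊕b10⊕b11⊕b12⊕b13⊕b14⊕b15⊕b24⊕b25⊕b26⊕b27⊕b28⊕b29⊕b30⊕b31 = 0⊕1⊕0⊕1⊕1⊕0⊕1⊕1⊕0⊕0⊕1⊕0⊕0⊕1⊕1⊕0 = 0
s16: b16⊕b17⊕b18⊕b19⊕b20⊕b21⊕b22⊕b23⊕b24⊕b25⊕b26⊕b27⊕b28⊕b29⊕b30⊕b31 = 0⊕0⊕0⊕0⊕0⊕1⊕1⊕1⊕0⊕0⊕1⊕0⊕0⊕1⊕1⊕0 = 0
Syndrome (s16...s1) = 00000 → position 0 (no error).

0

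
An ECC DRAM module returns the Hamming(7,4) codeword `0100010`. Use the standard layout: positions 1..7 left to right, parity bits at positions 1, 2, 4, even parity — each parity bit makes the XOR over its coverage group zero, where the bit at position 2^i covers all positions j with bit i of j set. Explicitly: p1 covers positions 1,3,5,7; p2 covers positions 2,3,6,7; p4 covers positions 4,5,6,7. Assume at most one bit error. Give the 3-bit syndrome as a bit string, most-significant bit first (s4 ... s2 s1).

100

s1: b1⊕b3⊕b5⊕b7 = 0⊕0⊕0⊕0 = 0
s2: b2⊕b3⊕b6⊕b7 = 1⊕0⊕1⊕0 = 0
s4: b4⊕b5⊕b6⊕b7 = 0⊕0⊕1⊕0 = 1
Syndrome (s4...s1) = 100 → position 4.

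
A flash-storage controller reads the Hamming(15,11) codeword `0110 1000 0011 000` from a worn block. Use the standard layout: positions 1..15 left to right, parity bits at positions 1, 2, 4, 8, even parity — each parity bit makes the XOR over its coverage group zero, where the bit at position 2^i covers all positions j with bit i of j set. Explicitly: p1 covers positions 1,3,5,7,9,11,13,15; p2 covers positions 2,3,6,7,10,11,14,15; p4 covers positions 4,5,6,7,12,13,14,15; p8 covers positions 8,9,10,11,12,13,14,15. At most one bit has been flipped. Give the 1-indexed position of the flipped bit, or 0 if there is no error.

s1: b1⊕b3⊕b5⊕b7⊕b9⊕b11⊕b13⊕b15 = 0⊕1⊕1⊕0⊕0⊕1⊕0⊕0 = 1
s2: b2⊕b3⊕b6⊕b7⊕b10⊕b11⊕b14⊕b15 = 1⊕1⊕0⊕0⊕0⊕1⊕0⊕0 = 1
s4: b4⊕b5⊕b6⊕b7⊕b12⊕b13⊕b14⊕b15 = 0⊕1⊕0⊕0⊕1⊕0⊕0⊕0 = 0
s8: b8⊕b9⊕b10⊕b11⊕b12⊕b13⊕b14⊕b15 = 0⊕0⊕0⊕1⊕1⊕0⊕0⊕0 = 0
Syndrome (s8...s1) = 0011 → position 3.

3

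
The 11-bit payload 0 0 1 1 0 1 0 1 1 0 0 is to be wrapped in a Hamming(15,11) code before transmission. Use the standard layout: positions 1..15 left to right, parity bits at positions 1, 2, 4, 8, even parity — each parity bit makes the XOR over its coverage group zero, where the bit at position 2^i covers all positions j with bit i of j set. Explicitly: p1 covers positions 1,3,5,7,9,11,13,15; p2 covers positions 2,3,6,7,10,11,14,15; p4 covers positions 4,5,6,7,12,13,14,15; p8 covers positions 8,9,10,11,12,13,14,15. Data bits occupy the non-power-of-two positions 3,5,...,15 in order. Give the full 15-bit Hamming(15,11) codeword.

Place data bits at non-power-of-two positions: b3=0, b5=0, b6=1, b7=1, b9=0, b10=1, b11=0, b12=1, b13=1, b14=0, b15=0.
p1 = XOR of data positions {3,5,7,9,11,13,15} = 0⊕0⊕1⊕0⊕0⊕1⊕0 = 0
p2 = XOR of data positions {3,6,7,10,11,14,15} = 0⊕1⊕1⊕1⊕0⊕0⊕0 = 1
p4 = XOR of data positions {5,6,7,12,13,14,15} = 0⊕1⊕1⊕1⊕1⊕0⊕0 = 0
p8 = XOR of data positions {9,10,11,12,13,14,15} = 0⊕1⊕0⊕1⊕1⊕0⊕0 = 1
Codeword b1..b15 = 010001110101100

010001110101100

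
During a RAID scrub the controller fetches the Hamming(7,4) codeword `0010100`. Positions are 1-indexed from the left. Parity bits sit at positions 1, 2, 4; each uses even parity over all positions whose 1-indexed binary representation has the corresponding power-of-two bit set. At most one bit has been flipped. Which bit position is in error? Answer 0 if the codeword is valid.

s1: b1⊕b3⊕b5⊕b7 = 0⊕1⊕1⊕0 = 0
s2: b2⊕b3⊕b6⊕b7 = 0⊕1⊕0⊕0 = 1
s4: b4⊕b5⊕b6⊕b7 = 0⊕1⊕0⊕0 = 1
Syndrome (s4...s1) = 110 → position 6.

6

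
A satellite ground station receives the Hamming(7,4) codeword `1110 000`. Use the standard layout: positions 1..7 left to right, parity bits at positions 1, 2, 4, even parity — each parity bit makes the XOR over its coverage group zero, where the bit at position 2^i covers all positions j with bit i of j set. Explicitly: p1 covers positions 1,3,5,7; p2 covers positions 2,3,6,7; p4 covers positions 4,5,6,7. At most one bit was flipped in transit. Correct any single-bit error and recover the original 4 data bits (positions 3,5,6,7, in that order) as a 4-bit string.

1000

s1: b1⊕b3⊕b5⊕b7 = 1⊕1⊕0⊕0 = 0
s2: b2⊕b3⊕b6⊕b7 = 1⊕1⊕0⊕0 = 0
s4: b4⊕b5⊕b6⊕b7 = 0⊕0⊕0⊕0 = 0
Syndrome (s4...s1) = 000 → position 0 (no error).
No correction needed.
Data bits at positions 3,5,6,7: 1000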